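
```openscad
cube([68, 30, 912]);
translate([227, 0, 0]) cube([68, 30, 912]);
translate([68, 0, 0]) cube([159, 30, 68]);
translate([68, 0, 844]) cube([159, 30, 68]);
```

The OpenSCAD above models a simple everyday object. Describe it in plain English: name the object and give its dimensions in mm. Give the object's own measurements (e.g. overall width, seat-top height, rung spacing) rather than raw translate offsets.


A rectangular picture frame lying in the x–z plane (depth along y). The opening is 159 mm wide (x) by 776 mm tall (z), surrounded by a border 68 mm wide on all four sides. The frame is 30 mm deep and is made of two full-height vertical stiles with two horizontal rails fitted between them.


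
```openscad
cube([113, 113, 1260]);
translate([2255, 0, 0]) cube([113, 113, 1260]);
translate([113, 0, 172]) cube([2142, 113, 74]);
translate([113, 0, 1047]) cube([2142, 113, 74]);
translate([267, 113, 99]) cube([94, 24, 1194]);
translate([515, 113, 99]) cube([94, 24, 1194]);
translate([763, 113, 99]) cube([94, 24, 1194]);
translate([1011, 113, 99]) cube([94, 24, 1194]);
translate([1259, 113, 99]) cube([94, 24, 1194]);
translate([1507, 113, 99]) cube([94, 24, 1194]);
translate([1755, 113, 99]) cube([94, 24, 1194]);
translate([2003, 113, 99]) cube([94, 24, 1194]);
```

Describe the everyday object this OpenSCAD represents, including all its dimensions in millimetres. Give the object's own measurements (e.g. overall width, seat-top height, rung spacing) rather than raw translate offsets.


A fence section. Two 113×113 mm posts, 1260 mm tall, stand on the floor with a clear span of 2142 mm between their inner faces. Two horizontal rails of 113×74 mm section span the gap between the posts with their undersides at z = 172 mm and z = 1047 mm, flush with the posts' −y face. 8 pickets, each 94 mm wide, 24 mm thick and 1194 mm tall, are fixed to the +y face of the rails with their bottoms at z = 99 mm, spaced across the span with a 154 mm gap after the −x post and between neighbouring pickets, with 158 mm left before the +x post.


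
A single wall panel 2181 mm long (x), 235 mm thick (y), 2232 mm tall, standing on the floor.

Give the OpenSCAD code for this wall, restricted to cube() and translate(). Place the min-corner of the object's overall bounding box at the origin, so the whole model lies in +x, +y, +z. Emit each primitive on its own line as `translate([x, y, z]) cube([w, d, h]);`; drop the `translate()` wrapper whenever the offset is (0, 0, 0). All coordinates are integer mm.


cube([2181, 235, 2232]);


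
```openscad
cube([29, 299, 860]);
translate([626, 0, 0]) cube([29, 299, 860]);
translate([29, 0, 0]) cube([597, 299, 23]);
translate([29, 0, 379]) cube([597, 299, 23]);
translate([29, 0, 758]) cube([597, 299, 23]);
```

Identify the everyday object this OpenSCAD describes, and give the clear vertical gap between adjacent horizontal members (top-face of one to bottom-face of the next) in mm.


A bookshelf. The clear shelf gap is 356 mm.

Two tall side panels with 3 horizontal boards between them — a bookshelf. The first two shelf undersides are at z = 0 and z = 379; with shelf thickness 23, the clear gap is 379 − 0 − 23 = 356 mm.


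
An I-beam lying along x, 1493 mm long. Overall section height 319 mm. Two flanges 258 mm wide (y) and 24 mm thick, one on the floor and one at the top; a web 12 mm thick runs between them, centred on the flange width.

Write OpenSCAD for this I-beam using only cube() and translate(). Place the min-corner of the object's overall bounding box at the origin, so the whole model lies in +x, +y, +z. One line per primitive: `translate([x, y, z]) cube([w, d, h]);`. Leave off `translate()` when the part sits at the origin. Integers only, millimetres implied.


cube([1493, 258, 24]);
translate([0, 123, 24]) cube([1493, 12, 271]);
translate([0, 0, 295]) cube([1493, 258, 24]);


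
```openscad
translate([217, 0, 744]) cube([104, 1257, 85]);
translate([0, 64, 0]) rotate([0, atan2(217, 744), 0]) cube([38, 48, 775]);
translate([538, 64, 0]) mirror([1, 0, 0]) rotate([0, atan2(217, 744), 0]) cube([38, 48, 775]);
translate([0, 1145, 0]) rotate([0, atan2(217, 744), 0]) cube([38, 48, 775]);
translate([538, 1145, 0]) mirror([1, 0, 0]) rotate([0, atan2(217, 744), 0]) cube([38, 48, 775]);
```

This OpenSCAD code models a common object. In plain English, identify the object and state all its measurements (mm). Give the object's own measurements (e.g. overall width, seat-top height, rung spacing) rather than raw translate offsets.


A sawhorse. A 104×1257×85 mm beam (x, y, z) sits on two A-frame leg pairs. Each pair is two raked legs of 38×48 mm section (48 mm along y) splaying symmetrically in x. Each leg rises 744 mm vertically over 217 mm of horizontal reach and is 775 mm long along its own axis. Every leg's outer bottom edge rests on the floor and its outer top edge meets a bottom edge of the beam — the left legs (tilting toward +x) meet the beam's −x bottom edge, the right legs (their mirror images, tilting toward −x) meet its +x bottom edge — so the leg tops tuck under the beam, the beam's underside is 744 mm above the floor, and the feet are 538 mm apart outside-to-outside with the beam centred between them. The two leg pairs are set in 64 mm from either end of the beam.


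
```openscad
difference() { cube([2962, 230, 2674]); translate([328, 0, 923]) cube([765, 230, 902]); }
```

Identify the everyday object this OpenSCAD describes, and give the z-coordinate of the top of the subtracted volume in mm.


A wall with a window opening. The window head height is 1825 mm.

A wall with a rectangular opening subtracted — a window. Sill at z = 923, opening 902 mm tall, so the head is at 923 + 902 = 1825 mm.


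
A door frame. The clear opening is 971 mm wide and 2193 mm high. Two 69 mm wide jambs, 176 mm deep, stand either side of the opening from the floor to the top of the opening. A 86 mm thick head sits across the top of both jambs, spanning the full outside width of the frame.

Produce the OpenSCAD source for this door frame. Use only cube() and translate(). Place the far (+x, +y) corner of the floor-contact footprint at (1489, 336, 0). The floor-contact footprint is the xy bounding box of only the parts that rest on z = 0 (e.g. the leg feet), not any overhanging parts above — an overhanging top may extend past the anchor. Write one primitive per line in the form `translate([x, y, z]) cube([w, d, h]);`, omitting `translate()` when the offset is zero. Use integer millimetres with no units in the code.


translate([380, 160, 0]) cube([69, 176, 2193]);
translate([1420, 160, 0]) cube([69, 176, 2193]);
translate([380, 160, 2193]) cube([1109, 176, 86]);


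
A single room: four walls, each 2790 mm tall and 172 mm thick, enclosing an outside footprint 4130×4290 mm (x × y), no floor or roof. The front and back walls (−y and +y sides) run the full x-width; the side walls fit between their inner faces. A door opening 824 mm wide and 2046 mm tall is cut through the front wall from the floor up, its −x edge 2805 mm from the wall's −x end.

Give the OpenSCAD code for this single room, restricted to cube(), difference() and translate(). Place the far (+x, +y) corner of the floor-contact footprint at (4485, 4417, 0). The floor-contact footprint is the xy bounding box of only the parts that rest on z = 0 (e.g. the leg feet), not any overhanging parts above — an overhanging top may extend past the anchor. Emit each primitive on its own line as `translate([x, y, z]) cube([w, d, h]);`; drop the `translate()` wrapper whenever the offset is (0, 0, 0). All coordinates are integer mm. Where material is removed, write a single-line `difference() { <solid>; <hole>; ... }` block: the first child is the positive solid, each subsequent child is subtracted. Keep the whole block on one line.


difference() { translate([355, 127, 0]) cube([4130, 172, 2790]); translate([3160, 127, 0]) cube([824, 172, 2046]); }
translate([355, 4245, 0]) cube([4130, 172, 2790]);
translate([355, 299, 0]) cube([172, 3946, 2790]);
translate([4313, 299, 0]) cube([172, 3946, 2790]);


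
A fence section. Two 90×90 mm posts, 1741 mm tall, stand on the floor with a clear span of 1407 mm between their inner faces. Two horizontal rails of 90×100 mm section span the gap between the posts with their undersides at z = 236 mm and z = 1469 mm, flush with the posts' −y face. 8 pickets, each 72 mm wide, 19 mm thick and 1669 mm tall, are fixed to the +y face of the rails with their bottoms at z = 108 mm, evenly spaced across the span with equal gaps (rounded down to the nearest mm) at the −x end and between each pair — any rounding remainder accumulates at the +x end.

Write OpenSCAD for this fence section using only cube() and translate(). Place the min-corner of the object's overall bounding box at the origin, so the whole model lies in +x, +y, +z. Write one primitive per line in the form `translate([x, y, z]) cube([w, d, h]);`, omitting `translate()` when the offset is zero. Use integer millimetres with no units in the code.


cube([90, 90, 1741]);
translate([1497, 0, 0]) cube([90, 90, 1741]);
translate([90, 0, 236]) cube([1407, 90, 100]);
translate([90, 0, 1469]) cube([1407, 90, 100]);
translate([182, 90, 108]) cube([72, 19, 1669]);
translate([346, 90, 108]) cube([72, 19, 1669]);
translate([510, 90, 108]) cube([72, 19, 1669]);
translate([674, 90, 108]) cube([72, 19, 1669]);
translate([838, 90, 108]) cube([72, 19, 1669]);
translate([1002, 90, 108]) cube([72, 19, 1669]);
translate([1166, 90, 108]) cube([72, 19, 1669]);
translate([1330, 90, 108]) cube([72, 19, 1669]);


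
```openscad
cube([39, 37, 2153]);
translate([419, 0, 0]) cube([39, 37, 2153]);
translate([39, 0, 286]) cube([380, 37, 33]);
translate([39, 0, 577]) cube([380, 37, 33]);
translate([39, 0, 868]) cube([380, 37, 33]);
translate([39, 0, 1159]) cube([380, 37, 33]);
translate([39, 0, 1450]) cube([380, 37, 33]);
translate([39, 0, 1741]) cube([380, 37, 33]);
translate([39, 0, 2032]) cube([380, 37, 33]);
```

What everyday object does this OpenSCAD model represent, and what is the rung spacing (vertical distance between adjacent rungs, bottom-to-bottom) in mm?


A ladder. The rung spacing is 291 mm.

Two tall 39×37 posts with 7 short bars between them — a ladder. Adjacent rungs sit at z = 286 and z = 577, so the spacing is 577 − 286 = 291 mm.


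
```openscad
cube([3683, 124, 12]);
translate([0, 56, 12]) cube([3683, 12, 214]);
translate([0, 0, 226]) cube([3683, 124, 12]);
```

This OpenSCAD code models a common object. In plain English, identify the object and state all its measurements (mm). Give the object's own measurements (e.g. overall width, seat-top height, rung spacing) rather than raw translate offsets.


An I-beam lying along x, 3683 mm long. Overall section height 238 mm. Two flanges 124 mm wide (y) and 12 mm thick, one on the floor and one at the top; a web 12 mm thick runs between them, centred on the flange width.


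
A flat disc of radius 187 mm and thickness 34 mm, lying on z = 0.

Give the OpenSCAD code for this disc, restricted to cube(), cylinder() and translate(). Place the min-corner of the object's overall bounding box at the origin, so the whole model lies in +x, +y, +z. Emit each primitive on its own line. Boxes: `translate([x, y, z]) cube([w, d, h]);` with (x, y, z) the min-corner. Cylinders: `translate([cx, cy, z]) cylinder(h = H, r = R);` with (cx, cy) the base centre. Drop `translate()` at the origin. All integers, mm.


translate([187, 187, 0]) cylinder(h = 34, r = 187);


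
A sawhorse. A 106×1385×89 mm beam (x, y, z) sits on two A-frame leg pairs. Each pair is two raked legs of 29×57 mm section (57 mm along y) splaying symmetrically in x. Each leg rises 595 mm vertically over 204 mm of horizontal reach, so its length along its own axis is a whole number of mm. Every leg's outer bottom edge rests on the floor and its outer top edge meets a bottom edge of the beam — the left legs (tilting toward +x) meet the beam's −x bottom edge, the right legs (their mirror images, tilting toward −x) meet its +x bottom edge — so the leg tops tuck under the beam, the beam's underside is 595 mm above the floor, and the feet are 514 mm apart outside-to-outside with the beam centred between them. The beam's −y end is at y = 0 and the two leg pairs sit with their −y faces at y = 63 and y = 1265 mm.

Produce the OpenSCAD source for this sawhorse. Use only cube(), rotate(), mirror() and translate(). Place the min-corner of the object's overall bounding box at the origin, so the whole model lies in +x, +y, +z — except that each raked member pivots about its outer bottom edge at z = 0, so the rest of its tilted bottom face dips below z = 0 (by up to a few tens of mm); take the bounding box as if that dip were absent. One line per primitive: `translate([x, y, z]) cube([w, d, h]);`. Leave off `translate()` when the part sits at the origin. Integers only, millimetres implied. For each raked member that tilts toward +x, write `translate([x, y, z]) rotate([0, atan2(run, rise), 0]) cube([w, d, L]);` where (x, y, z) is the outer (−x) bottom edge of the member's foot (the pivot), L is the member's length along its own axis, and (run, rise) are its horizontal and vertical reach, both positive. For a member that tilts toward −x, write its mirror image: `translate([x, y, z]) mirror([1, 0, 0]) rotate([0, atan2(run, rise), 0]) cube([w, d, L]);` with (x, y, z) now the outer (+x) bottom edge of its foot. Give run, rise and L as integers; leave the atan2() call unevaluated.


translate([204, 0, 595]) cube([106, 1385, 89]);
translate([0, 63, 0]) rotate([0, atan2(204, 595), 0]) cube([29, 57, 629]);
translate([514, 63, 0]) mirror([1, 0, 0]) rotate([0, atan2(204, 595), 0]) cube([29, 57, 629]);
translate([0, 1265, 0]) rotate([0, atan2(204, 595), 0]) cube([29, 57, 629]);
translate([514, 1265, 0]) mirror([1, 0, 0]) rotate([0, atan2(204, 595), 0]) cube([29, 57, 629]);


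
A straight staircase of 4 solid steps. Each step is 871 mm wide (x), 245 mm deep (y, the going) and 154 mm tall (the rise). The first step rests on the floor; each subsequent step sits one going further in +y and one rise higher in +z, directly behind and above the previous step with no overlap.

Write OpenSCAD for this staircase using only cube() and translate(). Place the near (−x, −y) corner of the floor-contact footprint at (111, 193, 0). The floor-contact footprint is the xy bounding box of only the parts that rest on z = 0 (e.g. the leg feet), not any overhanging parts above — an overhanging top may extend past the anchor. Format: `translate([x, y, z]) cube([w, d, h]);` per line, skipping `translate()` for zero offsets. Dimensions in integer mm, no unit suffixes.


translate([111, 193, 0]) cube([871, 245, 154]);
translate([111, 438, 154]) cube([871, 245, 154]);
translate([111, 683, 308]) cube([871, 245, 154]);
translate([111, 928, 462]) cube([871, 245, 154]);


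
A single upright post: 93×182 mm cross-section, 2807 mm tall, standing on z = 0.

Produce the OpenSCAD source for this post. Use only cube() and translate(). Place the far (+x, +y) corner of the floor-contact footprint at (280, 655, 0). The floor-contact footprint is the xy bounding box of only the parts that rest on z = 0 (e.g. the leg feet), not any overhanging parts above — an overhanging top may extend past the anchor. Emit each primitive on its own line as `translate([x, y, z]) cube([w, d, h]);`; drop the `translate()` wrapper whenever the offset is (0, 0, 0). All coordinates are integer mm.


translate([187, 473, 0]) cube([93, 182, 2807]);


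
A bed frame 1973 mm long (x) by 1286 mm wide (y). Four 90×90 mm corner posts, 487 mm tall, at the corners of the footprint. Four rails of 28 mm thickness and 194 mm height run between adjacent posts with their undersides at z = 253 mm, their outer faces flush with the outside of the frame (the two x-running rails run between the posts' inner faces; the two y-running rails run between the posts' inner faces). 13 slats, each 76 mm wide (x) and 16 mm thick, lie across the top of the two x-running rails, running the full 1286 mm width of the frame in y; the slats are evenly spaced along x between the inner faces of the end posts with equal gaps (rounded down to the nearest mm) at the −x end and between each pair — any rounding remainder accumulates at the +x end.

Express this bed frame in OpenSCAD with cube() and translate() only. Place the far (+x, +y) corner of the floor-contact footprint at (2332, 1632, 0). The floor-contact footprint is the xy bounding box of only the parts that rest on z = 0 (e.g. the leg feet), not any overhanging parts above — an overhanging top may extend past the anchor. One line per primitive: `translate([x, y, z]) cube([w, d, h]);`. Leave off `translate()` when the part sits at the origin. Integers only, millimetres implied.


translate([359, 346, 0]) cube([90, 90, 487]);
translate([359, 1542, 0]) cube([90, 90, 487]);
translate([2242, 346, 0]) cube([90, 90, 487]);
translate([2242, 1542, 0]) cube([90, 90, 487]);
translate([449, 346, 253]) cube([1793, 28, 194]);
translate([449, 1604, 253]) cube([1793, 28, 194]);
translate([359, 436, 253]) cube([28, 1106, 194]);
translate([2304, 436, 253]) cube([28, 1106, 194]);
translate([506, 346, 447]) cube([76, 1286, 16]);
translate([639, 346, 447]) cube([76, 1286, 16]);
translate([772, 346, 447]) cube([76, 1286, 16]);
translate([905, 346, 447]) cube([76, 1286, 16]);
translate([1038, 346, 447]) cube([76, 1286, 16]);
translate([1171, 346, 447]) cube([76, 1286, 16]);
translate([1304, 346, 447]) cube([76, 1286, 16]);
translate([1437, 346, 447]) cube([76, 1286, 16]);
translate([1570, 346, 447]) cube([76, 1286, 16]);
translate([1703, 346, 447]) cube([76, 1286, 16]);
translate([1836, 346, 447]) cube([76, 1286, 16]);
translate([1969, 346, 447]) cube([76, 1286, 16]);
translate([2102, 346, 447]) cube([76, 1286, 16]);


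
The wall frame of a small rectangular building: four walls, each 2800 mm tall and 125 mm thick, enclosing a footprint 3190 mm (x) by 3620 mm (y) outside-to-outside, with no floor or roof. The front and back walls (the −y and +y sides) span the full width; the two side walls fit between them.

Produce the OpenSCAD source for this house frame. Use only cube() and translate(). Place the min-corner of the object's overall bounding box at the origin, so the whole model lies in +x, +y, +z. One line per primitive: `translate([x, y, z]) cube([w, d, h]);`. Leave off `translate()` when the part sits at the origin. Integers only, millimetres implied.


cube([3190, 125, 2800]);
translate([0, 3495, 0]) cube([3190, 125, 2800]);
translate([0, 125, 0]) cube([125, 3370, 2800]);
translate([3065, 125, 0]) cube([125, 3370, 2800]);


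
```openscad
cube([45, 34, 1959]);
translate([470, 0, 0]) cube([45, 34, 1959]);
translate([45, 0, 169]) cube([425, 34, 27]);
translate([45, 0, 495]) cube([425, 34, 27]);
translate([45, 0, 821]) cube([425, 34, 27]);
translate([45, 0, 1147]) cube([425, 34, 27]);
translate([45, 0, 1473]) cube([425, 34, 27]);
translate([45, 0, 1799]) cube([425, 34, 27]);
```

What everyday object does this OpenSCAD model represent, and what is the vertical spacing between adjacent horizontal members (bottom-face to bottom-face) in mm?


A ladder. The rung spacing is 326 mm.

Two tall 45×34 posts with 6 short bars between them — a ladder. Adjacent rungs sit at z = 169 and z = 495, so the spacing is 495 − 169 = 326 mm.


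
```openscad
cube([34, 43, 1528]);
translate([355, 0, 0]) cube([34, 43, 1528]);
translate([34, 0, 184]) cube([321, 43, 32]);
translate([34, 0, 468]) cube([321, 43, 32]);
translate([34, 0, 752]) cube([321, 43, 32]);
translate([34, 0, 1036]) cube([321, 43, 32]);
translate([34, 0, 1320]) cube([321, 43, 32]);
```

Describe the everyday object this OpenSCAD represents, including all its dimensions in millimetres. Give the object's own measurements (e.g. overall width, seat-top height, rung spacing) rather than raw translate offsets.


A straight ladder. Two 34×43 mm vertical rails, 1528 mm tall, stand 389 mm apart (outside-to-outside) with their front faces coplanar on the −y side. 5 rungs, each 43 mm deep and 32 mm tall, span between the inner faces of the rails, front faces flush with the rails. The lowest rung's underside is at z = 184 mm and rungs are spaced 284 mm apart (underside to underside).


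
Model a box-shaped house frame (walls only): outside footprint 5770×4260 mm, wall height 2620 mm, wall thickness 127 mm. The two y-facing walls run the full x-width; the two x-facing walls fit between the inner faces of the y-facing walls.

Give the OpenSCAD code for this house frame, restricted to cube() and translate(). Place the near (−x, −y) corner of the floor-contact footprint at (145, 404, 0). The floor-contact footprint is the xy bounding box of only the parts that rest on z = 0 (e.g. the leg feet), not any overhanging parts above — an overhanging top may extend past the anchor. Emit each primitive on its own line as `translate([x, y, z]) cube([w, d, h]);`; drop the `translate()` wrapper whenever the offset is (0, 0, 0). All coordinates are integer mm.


translate([145, 404, 0]) cube([5770, 127, 2620]);
translate([145, 4537, 0]) cube([5770, 127, 2620]);
translate([145, 531, 0]) cube([127, 4006, 2620]);
translate([5788, 531, 0]) cube([127, 4006, 2620]);


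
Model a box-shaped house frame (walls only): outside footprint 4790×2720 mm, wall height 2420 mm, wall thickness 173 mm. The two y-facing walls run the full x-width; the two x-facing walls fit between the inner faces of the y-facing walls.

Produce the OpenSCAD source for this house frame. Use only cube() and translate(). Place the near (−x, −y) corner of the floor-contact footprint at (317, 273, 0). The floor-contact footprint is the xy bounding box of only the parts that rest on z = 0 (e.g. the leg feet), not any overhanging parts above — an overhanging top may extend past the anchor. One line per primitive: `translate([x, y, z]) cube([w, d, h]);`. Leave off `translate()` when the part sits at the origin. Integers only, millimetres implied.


translate([317, 273, 0]) cube([4790, 173, 2420]);
translate([317, 2820, 0]) cube([4790, 173, 2420]);
translate([317, 446, 0]) cube([173, 2374, 2420]);
translate([4934, 446, 0]) cube([173, 2374, 2420]);


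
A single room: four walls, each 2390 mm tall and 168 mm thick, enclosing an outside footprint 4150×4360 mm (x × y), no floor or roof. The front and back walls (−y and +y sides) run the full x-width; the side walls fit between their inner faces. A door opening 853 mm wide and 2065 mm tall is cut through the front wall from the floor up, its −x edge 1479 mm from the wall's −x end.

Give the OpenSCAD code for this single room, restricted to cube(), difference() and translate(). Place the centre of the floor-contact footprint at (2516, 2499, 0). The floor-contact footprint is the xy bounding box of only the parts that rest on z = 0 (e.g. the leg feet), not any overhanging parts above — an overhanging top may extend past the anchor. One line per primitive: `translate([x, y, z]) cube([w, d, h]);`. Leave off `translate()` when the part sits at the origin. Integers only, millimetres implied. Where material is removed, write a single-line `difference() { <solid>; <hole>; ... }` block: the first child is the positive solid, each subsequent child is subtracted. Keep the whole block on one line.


difference() { translate([441, 319, 0]) cube([4150, 168, 2390]); translate([1920, 319, 0]) cube([853, 168, 2065]); }
translate([441, 4511, 0]) cube([4150, 168, 2390]);
translate([441, 487, 0]) cube([168, 4024, 2390]);
translate([4423, 487, 0]) cube([168, 4024, 2390]);


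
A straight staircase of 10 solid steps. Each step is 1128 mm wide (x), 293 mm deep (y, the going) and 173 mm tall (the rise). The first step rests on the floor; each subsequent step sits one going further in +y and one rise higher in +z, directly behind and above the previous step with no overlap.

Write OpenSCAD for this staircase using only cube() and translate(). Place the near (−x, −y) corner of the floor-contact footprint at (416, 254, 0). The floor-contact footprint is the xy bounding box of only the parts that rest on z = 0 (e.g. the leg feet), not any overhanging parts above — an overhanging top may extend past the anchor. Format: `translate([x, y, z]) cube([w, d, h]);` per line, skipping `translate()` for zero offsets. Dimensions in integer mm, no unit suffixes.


translate([416, 254, 0]) cube([1128, 293, 173]);
translate([416, 547, 173]) cube([1128, 293, 173]);
translate([416, 840, 346]) cube([1128, 293, 173]);
translate([416, 1133, 519]) cube([1128, 293, 173]);
translate([416, 1426, 692]) cube([1128, 293, 173]);
translate([416, 1719, 865]) cube([1128, 293, 173]);
translate([416, 2012, 1038]) cube([1128, 293, 173]);
translate([416, 2305, 1211]) cube([1128, 293, 173]);
translate([416, 2598, 1384]) cube([1128, 293, 173]);
translate([416, 2891, 1557]) cube([1128, 293, 173]);


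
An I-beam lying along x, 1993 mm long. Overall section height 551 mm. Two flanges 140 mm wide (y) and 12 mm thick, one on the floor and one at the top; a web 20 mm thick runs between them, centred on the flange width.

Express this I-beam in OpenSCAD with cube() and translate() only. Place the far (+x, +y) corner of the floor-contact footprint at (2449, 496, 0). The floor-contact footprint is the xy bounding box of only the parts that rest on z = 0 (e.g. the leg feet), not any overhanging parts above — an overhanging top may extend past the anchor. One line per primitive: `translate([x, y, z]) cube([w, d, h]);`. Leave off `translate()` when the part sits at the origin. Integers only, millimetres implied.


translate([456, 356, 0]) cube([1993, 140, 12]);
translate([456, 416, 12]) cube([1993, 20, 527]);
translate([456, 356, 539]) cube([1993, 140, 12]);


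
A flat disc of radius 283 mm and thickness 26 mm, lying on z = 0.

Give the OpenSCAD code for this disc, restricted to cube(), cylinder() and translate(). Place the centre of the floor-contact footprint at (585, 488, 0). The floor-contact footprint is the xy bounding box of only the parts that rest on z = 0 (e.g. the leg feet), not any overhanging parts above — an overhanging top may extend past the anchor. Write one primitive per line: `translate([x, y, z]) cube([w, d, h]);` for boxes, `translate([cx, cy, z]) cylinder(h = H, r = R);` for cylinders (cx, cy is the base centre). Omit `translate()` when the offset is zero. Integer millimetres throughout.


translate([585, 488, 0]) cylinder(h = 26, r = 283);


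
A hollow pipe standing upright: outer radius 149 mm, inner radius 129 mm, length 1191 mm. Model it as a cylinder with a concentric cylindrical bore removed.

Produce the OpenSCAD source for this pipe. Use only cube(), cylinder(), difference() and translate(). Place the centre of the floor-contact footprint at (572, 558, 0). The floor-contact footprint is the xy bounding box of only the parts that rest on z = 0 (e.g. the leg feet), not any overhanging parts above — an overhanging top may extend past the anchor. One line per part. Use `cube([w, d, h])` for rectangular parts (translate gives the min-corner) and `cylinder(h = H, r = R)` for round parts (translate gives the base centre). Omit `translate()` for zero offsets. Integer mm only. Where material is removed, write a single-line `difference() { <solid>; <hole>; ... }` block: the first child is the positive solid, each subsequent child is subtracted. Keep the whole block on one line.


difference() { translate([572, 558, 0]) cylinder(h = 1191, r = 149); translate([572, 558, 0]) cylinder(h = 1191, r = 129); }


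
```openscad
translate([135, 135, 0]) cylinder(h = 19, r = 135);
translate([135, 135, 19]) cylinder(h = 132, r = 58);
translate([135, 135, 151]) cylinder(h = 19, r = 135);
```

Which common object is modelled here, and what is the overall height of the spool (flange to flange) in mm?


A spool. The overall height is 170 mm.

Three coaxial cylinders, large–small–large — a spool. Two 19 mm flanges and a 132 mm core give 19 + 132 + 19 = 170 mm.


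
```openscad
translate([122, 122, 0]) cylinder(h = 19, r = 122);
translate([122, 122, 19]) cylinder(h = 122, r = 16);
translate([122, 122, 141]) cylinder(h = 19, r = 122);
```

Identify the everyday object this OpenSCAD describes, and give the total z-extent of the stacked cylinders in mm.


A spool. The overall height is 160 mm.

Three coaxial cylinders, large–small–large — a spool. Two 19 mm flanges and a 122 mm core give 19 + 122 + 19 = 160 mm.


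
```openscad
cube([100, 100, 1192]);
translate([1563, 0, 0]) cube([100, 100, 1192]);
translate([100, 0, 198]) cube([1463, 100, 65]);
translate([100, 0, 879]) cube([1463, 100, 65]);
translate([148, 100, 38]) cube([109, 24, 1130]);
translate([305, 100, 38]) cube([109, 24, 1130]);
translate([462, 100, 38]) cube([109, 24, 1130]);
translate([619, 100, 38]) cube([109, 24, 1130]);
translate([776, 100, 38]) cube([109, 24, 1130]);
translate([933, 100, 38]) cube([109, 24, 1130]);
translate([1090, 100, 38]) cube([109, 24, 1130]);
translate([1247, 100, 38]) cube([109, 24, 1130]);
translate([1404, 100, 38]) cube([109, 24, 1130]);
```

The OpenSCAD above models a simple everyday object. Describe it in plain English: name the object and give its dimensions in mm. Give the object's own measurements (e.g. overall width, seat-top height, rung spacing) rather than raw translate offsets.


A fence section. Two 100×100 mm posts, 1192 mm tall, stand on the floor with a clear span of 1463 mm between their inner faces. Two horizontal rails of 100×65 mm section span the gap between the posts with their undersides at z = 198 mm and z = 879 mm, flush with the posts' −y face. 9 pickets, each 109 mm wide, 24 mm thick and 1130 mm tall, are fixed to the +y face of the rails with their bottoms at z = 38 mm, spaced across the span with a 48 mm gap after the −x post and between neighbouring pickets, with 50 mm left before the +x post.


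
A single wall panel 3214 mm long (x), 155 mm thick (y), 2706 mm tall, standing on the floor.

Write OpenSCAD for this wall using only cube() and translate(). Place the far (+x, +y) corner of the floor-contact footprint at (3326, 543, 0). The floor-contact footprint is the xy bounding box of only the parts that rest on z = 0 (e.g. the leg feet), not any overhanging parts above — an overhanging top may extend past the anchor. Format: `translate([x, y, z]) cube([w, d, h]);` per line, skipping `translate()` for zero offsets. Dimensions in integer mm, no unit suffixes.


translate([112, 388, 0]) cube([3214, 155, 2706]);


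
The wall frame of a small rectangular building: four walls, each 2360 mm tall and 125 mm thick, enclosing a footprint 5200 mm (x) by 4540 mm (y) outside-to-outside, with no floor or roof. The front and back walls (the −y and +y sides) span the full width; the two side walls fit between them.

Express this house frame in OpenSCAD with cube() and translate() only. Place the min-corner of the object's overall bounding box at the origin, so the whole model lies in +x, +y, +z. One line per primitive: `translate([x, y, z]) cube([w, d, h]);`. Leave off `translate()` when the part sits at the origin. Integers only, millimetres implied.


cube([5200, 125, 2360]);
translate([0, 4415, 0]) cube([5200, 125, 2360]);
translate([0, 125, 0]) cube([125, 4290, 2360]);
translate([5075, 125, 0]) cube([125, 4290, 2360]);


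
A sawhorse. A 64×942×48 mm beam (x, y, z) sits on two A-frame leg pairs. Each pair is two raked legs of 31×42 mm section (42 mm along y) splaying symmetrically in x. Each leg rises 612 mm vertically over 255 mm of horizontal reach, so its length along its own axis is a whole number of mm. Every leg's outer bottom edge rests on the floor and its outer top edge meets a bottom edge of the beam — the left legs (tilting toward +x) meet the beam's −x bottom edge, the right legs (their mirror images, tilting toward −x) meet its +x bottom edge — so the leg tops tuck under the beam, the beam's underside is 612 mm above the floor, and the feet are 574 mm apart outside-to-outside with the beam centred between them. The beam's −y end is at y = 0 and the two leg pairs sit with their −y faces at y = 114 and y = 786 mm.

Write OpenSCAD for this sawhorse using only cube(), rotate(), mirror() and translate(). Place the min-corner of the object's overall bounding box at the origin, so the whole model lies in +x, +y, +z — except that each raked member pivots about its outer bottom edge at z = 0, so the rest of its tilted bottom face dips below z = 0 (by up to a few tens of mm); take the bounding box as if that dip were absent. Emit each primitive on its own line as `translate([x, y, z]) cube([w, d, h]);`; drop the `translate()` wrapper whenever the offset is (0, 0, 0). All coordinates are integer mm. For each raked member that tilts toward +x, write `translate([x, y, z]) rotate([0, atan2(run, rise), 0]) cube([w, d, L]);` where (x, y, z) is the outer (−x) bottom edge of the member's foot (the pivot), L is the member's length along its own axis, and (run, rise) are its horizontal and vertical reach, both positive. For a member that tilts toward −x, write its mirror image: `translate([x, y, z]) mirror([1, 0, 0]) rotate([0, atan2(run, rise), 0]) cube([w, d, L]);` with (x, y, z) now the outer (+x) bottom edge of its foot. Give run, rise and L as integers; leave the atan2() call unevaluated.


translate([255, 0, 612]) cube([64, 942, 48]);
translate([0, 114, 0]) rotate([0, atan2(255, 612), 0]) cube([31, 42, 663]);
translate([574, 114, 0]) mirror([1, 0, 0]) rotate([0, atan2(255, 612), 0]) cube([31, 42, 663]);
translate([0, 786, 0]) rotate([0, atan2(255, 612), 0]) cube([31, 42, 663]);
translate([574, 786, 0]) mirror([1, 0, 0]) rotate([0, atan2(255, 612), 0]) cube([31, 42, 663]);


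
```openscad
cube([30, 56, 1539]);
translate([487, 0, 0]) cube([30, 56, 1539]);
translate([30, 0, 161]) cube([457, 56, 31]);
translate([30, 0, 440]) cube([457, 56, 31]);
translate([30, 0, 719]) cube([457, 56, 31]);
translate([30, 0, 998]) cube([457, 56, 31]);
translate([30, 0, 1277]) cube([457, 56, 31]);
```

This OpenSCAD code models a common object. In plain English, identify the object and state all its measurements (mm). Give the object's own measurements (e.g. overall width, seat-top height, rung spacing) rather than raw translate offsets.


A straight ladder. Two 30×56 mm vertical rails, 1539 mm tall, stand 517 mm apart (outside-to-outside) with their front faces coplanar on the −y side. 5 rungs, each 56 mm deep and 31 mm tall, span between the inner faces of the rails, front faces flush with the rails. The lowest rung's underside is at z = 161 mm and rungs are spaced 279 mm apart (underside to underside).


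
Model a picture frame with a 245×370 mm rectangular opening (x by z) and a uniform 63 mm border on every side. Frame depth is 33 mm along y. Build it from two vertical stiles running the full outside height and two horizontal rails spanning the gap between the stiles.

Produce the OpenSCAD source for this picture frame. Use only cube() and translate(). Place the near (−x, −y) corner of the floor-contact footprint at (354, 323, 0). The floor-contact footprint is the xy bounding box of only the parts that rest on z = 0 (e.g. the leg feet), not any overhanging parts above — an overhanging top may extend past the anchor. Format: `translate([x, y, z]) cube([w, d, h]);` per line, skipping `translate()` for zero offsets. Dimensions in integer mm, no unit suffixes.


translate([354, 323, 0]) cube([63, 33, 496]);
translate([662, 323, 0]) cube([63, 33, 496]);
translate([417, 323, 0]) cube([245, 33, 63]);
translate([417, 323, 433]) cube([245, 33, 63]);


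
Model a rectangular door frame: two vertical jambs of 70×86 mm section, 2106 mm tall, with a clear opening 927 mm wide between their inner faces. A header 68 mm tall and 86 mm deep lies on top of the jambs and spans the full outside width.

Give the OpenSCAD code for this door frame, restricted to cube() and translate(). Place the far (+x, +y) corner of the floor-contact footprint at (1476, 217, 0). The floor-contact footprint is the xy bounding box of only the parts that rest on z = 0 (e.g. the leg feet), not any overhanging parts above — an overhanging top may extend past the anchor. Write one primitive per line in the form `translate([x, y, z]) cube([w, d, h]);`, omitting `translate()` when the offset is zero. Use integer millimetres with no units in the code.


translate([409, 131, 0]) cube([70, 86, 2106]);
translate([1406, 131, 0]) cube([70, 86, 2106]);
translate([409, 131, 2106]) cube([1067, 86, 68]);


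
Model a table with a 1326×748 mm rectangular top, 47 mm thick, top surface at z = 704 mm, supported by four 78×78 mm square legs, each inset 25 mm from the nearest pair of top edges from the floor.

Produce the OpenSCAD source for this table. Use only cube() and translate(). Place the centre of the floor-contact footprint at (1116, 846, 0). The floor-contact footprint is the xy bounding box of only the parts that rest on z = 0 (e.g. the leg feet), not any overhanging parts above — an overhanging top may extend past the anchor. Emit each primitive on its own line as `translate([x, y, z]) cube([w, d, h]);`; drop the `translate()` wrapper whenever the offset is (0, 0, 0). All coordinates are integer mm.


// leg_h = 704 - 47 = 657
translate([453, 472, 657]) cube([1326, 748, 47]);
translate([478, 497, 0]) cube([78, 78, 657]);
translate([1676, 497, 0]) cube([78, 78, 657]);
translate([478, 1117, 0]) cube([78, 78, 657]);
translate([1676, 1117, 0]) cube([78, 78, 657]);


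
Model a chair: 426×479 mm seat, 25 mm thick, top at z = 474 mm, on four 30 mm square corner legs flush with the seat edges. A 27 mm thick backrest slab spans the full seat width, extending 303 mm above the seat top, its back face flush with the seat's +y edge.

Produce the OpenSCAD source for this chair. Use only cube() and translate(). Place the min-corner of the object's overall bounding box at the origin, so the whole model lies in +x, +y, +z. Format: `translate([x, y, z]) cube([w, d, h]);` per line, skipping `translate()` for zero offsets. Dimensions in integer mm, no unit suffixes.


// leg_h = 474 - 25 = 449
translate([0, 0, 449]) cube([426, 479, 25]);
cube([30, 30, 449]);
translate([396, 0, 0]) cube([30, 30, 449]);
translate([0, 449, 0]) cube([30, 30, 449]);
translate([396, 449, 0]) cube([30, 30, 449]);
translate([0, 452, 474]) cube([426, 27, 303]);


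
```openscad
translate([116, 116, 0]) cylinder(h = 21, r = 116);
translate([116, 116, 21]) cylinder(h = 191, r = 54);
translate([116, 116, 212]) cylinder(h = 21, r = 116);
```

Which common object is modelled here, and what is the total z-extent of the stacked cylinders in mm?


A spool. The overall height is 233 mm.

Three coaxial cylinders, large–small–large — a spool. Two 21 mm flanges and a 191 mm core give 21 + 191 + 21 = 233 mm.


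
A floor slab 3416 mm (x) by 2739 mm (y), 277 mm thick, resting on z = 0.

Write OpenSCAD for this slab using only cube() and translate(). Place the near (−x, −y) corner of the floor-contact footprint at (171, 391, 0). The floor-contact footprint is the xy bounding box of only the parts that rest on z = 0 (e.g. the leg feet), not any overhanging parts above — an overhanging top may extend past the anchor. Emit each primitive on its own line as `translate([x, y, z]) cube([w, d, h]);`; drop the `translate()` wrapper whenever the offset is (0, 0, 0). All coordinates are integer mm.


translate([171, 391, 0]) cube([3416, 2739, 277]);


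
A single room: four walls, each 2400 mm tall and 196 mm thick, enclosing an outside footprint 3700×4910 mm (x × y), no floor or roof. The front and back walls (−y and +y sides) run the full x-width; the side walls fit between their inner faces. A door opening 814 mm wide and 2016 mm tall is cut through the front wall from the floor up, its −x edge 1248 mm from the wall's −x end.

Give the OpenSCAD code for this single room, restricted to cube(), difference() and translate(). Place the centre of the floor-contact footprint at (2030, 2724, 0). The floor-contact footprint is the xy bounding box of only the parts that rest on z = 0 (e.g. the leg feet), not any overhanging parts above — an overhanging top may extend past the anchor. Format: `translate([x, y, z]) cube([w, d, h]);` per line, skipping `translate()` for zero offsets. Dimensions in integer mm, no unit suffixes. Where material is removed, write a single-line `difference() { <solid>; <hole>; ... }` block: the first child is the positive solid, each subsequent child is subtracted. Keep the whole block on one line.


difference() { translate([180, 269, 0]) cube([3700, 196, 2400]); translate([1428, 269, 0]) cube([814, 196, 2016]); }
translate([180, 4983, 0]) cube([3700, 196, 2400]);
translate([180, 465, 0]) cube([196, 4518, 2400]);
translate([3684, 465, 0]) cube([196, 4518, 2400]);
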